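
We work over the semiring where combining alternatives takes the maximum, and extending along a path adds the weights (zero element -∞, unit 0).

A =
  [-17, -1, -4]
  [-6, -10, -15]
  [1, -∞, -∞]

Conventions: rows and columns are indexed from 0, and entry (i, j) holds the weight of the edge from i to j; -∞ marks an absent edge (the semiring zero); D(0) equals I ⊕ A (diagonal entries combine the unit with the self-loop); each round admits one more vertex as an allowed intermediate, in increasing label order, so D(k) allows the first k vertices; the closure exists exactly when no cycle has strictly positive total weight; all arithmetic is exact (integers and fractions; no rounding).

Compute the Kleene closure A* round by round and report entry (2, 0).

D(0):
  [0, -1, -4]
  [-6, 0, -15]
  [1, -∞, 0]
D(1):
  [0, -1, -4]
  [-6, 0, -10]
  [1, 0, 0]
D(2):
  [0, -1, -4]
  [-6, 0, -10]
  [1, 0, 0]
D(3):
  [0, -1, -4]
  [-6, 0, -10]
  [1, 0, 0]
Answer: A*[2][0] = 1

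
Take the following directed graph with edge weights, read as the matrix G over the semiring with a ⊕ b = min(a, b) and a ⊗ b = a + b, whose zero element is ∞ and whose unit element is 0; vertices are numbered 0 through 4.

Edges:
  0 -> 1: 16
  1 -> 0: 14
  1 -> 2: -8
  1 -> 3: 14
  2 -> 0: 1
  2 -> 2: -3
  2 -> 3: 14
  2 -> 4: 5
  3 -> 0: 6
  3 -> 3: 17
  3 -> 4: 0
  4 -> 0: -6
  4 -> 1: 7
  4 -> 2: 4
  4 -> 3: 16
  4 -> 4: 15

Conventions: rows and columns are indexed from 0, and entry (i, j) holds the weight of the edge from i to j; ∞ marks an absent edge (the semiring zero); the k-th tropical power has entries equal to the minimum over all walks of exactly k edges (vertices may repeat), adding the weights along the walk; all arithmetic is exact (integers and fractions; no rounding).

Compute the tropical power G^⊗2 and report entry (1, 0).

G^⊗2:
  [30, ∞, 8, 30, ∞]
  [-7, 30, -11, 6, -3]
  [-2, 12, -6, 11, 2]
  [-6, 7, 4, 16, 15]
  [5, 10, -1, 18, 9]
Key observation: the optimum is the walk 1->2->0, with weight (-8) + 1 = -7.
Optimal value attained by: walk 1->2->0.
Answer: (G^⊗2)[1][0] = -7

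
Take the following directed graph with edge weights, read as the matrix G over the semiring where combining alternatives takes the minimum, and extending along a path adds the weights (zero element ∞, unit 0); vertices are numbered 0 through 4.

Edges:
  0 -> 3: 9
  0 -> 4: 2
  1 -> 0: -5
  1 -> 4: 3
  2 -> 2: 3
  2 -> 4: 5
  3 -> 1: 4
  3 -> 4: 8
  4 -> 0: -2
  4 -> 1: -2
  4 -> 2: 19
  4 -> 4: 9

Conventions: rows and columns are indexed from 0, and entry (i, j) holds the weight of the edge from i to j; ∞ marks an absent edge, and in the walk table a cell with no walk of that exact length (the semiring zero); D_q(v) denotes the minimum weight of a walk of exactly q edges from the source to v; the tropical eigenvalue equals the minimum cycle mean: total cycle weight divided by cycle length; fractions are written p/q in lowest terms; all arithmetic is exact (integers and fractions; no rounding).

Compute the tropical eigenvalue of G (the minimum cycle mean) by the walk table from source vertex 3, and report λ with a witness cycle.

q=0: [∞, ∞, ∞, 0, ∞]
q=1: [∞, 4, ∞, ∞, 8]
q=2: [-1, 6, 27, ∞, 7]
q=3: [1, 5, 26, 8, 1]
q=4: [-1, -1, 20, 10, 3]
q=5: [-6, 1, 22, 8, 1]
Optimal cycle mean attained by: cycle 0->4->1->0, total 2 + (-2) + (-5), length 3.
Answer: λ = -5/3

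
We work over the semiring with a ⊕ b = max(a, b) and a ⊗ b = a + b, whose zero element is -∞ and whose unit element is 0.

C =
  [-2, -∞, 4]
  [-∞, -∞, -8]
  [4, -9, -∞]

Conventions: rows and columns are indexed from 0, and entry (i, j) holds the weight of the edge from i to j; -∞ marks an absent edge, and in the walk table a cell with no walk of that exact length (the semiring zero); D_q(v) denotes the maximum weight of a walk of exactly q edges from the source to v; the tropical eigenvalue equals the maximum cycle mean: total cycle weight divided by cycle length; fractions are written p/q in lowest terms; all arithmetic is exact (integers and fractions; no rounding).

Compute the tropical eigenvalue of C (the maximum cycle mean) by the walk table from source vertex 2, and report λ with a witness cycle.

q=0: [-∞, -∞, 0]
q=1: [4, -9, -∞]
q=2: [2, -∞, 8]
q=3: [12, -1, 6]
Optimal cycle mean attained by: cycle 0->2->0, total 4 + 4, length 2.
Answer: λ = 4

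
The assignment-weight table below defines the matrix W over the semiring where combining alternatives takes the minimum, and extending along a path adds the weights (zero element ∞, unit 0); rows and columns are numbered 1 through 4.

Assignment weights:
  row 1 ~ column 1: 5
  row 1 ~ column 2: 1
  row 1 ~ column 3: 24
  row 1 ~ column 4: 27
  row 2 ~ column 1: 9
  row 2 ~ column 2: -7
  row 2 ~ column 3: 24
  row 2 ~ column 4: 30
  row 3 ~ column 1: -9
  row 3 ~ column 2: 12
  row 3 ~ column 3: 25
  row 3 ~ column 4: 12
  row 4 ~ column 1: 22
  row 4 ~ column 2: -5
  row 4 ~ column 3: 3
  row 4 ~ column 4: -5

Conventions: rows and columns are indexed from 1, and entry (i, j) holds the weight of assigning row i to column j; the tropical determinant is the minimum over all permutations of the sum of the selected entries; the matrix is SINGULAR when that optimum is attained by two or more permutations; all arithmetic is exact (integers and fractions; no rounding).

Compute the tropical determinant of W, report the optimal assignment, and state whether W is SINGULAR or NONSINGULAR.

σ = (1, 2, 3, 4): 5 + (-7) + 25 + (-5) = 18
σ = (1, 2, 4, 3): 5 + (-7) + 12 + 3 = 13
σ = (1, 3, 2, 4): 5 + 24 + 12 + (-5) = 36
σ = (1, 3, 4, 2): 5 + 24 + 12 + (-5) = 36
σ = (1, 4, 2, 3): 5 + 30 + 12 + 3 = 50
σ = (1, 4, 3, 2): 5 + 30 + 25 + (-5) = 55
σ = (2, 1, 3, 4): 1 + 9 + 25 + (-5) = 30
σ = (2, 1, 4, 3): 1 + 9 + 12 + 3 = 25
σ = (2, 3, 1, 4): 1 + 24 + (-9) + (-5) = 11
σ = (2, 3, 4, 1): 1 + 24 + 12 + 22 = 59
σ = (2, 4, 1, 3): 1 + 30 + (-9) + 3 = 25
σ = (2, 4, 3, 1): 1 + 30 + 25 + 22 = 78
σ = (3, 1, 2, 4): 24 + 9 + 12 + (-5) = 40
σ = (3, 1, 4, 2): 24 + 9 + 12 + (-5) = 40
σ = (3, 2, 1, 4): 24 + (-7) + (-9) + (-5) = 3
σ = (3, 2, 4, 1): 24 + (-7) + 12 + 22 = 51
σ = (3, 4, 1, 2): 24 + 30 + (-9) + (-5) = 40
σ = (3, 4, 2, 1): 24 + 30 + 12 + 22 = 88
σ = (4, 1, 2, 3): 27 + 9 + 12 + 3 = 51
σ = (4, 1, 3, 2): 27 + 9 + 25 + (-5) = 56
σ = (4, 2, 1, 3): 27 + (-7) + (-9) + 3 = 14
σ = (4, 2, 3, 1): 27 + (-7) + 25 + 22 = 67
σ = (4, 3, 1, 2): 27 + 24 + (-9) + (-5) = 37
σ = (4, 3, 2, 1): 27 + 24 + 12 + 22 = 85
Optimal value attained by: σ = (3, 2, 1, 4).
Answer: det⊕(W) = 3; verdict: NONSINGULAR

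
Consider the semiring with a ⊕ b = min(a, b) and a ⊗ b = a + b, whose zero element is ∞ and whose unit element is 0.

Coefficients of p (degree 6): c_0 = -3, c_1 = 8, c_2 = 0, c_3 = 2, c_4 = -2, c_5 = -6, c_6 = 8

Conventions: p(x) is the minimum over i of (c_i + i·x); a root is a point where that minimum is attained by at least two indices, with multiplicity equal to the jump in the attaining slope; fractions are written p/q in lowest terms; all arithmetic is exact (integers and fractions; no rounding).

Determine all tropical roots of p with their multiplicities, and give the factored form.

hull edge (i=0, c=-3) to (i=5, c=-6): slope -3/5, span 5
hull edge (i=5, c=-6) to (i=6, c=8): slope 14, span 1
Factored form: p(x) = 8 ⊗ (x ⊕ (-14)) ⊗ (x ⊕ 3/5) ⊗ (x ⊕ 3/5) ⊗ (x ⊕ 3/5) ⊗ (x ⊕ 3/5) ⊗ (x ⊕ 3/5)
Answer: roots = -14 (mult 1), 3/5 (mult 5)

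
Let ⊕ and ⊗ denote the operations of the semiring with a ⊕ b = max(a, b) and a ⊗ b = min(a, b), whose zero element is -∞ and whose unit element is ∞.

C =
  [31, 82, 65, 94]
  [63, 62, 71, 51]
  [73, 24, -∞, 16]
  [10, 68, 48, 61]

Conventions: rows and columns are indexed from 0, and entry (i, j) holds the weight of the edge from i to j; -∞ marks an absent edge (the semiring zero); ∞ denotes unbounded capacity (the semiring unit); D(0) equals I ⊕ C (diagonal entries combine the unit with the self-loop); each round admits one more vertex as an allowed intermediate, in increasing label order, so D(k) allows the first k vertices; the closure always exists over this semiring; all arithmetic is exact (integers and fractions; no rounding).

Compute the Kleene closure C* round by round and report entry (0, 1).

D(0):
  [∞, 82, 65, 94]
  [63, ∞, 71, 51]
  [73, 24, ∞, 16]
  [10, 68, 48, ∞]
D(1):
  [∞, 82, 65, 94]
  [63, ∞, 71, 63]
  [73, 73, ∞, 73]
  [10, 68, 48, ∞]
D(2):
  [∞, 82, 71, 94]
  [63, ∞, 71, 63]
  [73, 73, ∞, 73]
  [63, 68, 68, ∞]
D(3):
  [∞, 82, 71, 94]
  [71, ∞, 71, 71]
  [73, 73, ∞, 73]
  [68, 68, 68, ∞]
D(4):
  [∞, 82, 71, 94]
  [71, ∞, 71, 71]
  [73, 73, ∞, 73]
  [68, 68, 68, ∞]
Answer: C*[0][1] = 82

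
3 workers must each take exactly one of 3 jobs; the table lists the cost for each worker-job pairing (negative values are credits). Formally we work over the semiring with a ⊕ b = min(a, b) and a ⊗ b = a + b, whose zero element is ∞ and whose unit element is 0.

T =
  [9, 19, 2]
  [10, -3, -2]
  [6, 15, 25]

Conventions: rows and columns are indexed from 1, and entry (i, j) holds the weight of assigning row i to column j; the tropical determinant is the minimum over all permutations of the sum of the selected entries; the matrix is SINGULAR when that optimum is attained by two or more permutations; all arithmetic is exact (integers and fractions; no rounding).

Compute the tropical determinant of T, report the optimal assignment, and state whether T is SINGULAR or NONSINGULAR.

σ = (1, 2, 3): 9 + (-3) + 25 = 31
σ = (1, 3, 2): 9 + (-2) + 15 = 22
σ = (2, 1, 3): 19 + 10 + 25 = 54
σ = (2, 3, 1): 19 + (-2) + 6 = 23
σ = (3, 1, 2): 2 + 10 + 15 = 27
σ = (3, 2, 1): 2 + (-3) + 6 = 5
Optimal value attained by: σ = (3, 2, 1).
Answer: det⊕(T) = 5; verdict: NONSINGULAR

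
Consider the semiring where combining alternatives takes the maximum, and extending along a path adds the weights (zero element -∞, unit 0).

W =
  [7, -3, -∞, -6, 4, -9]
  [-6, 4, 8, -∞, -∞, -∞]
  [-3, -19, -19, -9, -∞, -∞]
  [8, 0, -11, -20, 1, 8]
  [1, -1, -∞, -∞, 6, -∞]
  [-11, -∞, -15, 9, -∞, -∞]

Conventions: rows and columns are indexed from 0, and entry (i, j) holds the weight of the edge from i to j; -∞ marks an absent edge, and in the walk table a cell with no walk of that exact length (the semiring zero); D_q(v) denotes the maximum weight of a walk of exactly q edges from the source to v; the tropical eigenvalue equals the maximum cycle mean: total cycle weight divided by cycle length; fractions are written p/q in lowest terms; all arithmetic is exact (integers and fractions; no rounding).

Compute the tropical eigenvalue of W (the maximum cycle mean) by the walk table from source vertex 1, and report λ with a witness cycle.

q=0: [-∞, 0, -∞, -∞, -∞, -∞]
q=1: [-6, 4, 8, -∞, -∞, -∞]
q=2: [5, 8, 12, -1, -2, -15]
q=3: [12, 12, 16, 3, 9, 7]
q=4: [19, 16, 20, 16, 16, 11]
q=5: [26, 20, 24, 20, 23, 24]
q=6: [33, 24, 28, 33, 30, 28]
Optimal cycle mean attained by: cycle 3->5->3, total 8 + 9, length 2.
Answer: λ = 17/2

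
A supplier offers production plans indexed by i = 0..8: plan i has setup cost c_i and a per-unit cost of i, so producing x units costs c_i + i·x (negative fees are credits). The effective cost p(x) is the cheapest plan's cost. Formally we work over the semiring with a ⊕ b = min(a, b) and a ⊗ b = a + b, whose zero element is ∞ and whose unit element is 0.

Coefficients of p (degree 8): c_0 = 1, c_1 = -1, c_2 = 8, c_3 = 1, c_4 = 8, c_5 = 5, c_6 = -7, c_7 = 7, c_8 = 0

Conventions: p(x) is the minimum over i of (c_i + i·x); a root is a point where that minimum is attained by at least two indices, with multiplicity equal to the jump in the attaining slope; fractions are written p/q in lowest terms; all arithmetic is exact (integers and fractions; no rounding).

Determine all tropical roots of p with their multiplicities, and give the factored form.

hull edge (i=0, c=1) to (i=1, c=-1): slope -2, span 1
hull edge (i=1, c=-1) to (i=6, c=-7): slope -6/5, span 5
hull edge (i=6, c=-7) to (i=8, c=0): slope 7/2, span 2
Factored form: p(x) = 0 ⊗ (x ⊕ (-7/2)) ⊗ (x ⊕ (-7/2)) ⊗ (x ⊕ 6/5) ⊗ (x ⊕ 6/5) ⊗ (x ⊕ 6/5) ⊗ (x ⊕ 6/5) ⊗ (x ⊕ 6/5) ⊗ (x ⊕ 2)
Answer: roots = -7/2 (mult 2), 6/5 (mult 5), 2 (mult 1)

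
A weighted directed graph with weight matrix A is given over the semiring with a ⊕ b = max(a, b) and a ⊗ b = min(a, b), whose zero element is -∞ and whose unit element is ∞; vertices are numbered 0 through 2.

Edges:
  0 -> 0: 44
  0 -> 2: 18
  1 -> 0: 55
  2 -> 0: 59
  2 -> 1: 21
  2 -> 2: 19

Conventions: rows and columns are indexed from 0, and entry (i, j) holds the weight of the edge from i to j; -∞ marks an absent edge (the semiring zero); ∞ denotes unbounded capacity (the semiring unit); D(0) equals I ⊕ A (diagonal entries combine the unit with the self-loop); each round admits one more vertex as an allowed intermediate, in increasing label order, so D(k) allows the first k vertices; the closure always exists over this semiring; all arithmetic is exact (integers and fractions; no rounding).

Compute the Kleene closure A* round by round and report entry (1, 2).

D(0):
  [∞, -∞, 18]
  [55, ∞, -∞]
  [59, 21, ∞]
D(1):
  [∞, -∞, 18]
  [55, ∞, 18]
  [59, 21, ∞]
D(2):
  [∞, -∞, 18]
  [55, ∞, 18]
  [59, 21, ∞]
D(3):
  [∞, 18, 18]
  [55, ∞, 18]
  [59, 21, ∞]
Answer: A*[1][2] = 18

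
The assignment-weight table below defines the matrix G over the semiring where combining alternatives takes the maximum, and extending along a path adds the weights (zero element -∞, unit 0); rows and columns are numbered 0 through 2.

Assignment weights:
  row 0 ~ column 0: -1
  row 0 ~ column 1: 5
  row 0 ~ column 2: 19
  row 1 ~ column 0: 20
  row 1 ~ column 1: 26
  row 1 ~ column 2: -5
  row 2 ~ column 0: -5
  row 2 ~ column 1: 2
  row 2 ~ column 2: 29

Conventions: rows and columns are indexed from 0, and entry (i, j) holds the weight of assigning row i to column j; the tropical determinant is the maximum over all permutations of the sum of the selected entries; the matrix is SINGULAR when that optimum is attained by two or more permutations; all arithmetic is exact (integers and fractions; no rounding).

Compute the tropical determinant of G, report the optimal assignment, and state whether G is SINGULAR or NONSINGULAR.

σ = (0, 1, 2): (-1) + 26 + 29 = 54
σ = (0, 2, 1): (-1) + (-5) + 2 = -4
σ = (1, 0, 2): 5 + 20 + 29 = 54
σ = (1, 2, 0): 5 + (-5) + (-5) = -5
σ = (2, 0, 1): 19 + 20 + 2 = 41
σ = (2, 1, 0): 19 + 26 + (-5) = 40
Optimal value attained by: σ = (0, 1, 2).
Answer: det⊕(G) = 54; verdict: SINGULAR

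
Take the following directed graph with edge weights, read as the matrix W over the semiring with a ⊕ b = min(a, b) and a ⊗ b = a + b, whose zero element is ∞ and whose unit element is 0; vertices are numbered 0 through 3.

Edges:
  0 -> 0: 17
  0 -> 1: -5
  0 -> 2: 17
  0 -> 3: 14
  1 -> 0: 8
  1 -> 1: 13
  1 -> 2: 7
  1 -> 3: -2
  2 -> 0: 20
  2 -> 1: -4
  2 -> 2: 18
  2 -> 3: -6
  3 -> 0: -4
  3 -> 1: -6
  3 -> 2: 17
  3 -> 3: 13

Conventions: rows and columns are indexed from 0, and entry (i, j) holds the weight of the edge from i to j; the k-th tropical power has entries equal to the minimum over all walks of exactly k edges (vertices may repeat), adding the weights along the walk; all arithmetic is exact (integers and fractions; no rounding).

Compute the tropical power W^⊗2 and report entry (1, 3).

W^⊗2:
  [3, 8, 2, -7]
  [-6, -8, 15, 1]
  [-10, -12, 3, -6]
  [2, -9, 1, -8]
Key observation: the optimum is the walk 1->2->3, with weight 7 + (-6) = 1.
Optimal value attained by: walk 1->2->3.
Answer: (W^⊗2)[1][3] = 1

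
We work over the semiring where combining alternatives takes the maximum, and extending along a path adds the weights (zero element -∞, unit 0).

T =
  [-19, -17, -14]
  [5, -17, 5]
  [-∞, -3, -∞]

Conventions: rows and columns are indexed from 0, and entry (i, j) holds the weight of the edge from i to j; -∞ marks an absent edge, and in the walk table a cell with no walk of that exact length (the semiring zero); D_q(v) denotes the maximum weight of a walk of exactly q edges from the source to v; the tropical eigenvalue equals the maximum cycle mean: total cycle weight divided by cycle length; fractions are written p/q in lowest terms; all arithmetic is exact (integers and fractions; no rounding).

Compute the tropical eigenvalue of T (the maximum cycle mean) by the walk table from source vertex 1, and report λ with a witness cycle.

q=0: [-∞, 0, -∞]
q=1: [5, -17, 5]
q=2: [-12, 2, -9]
q=3: [7, -12, 7]
Optimal cycle mean attained by: cycle 1->2->1, total 5 + (-3), length 2.
Answer: λ = 1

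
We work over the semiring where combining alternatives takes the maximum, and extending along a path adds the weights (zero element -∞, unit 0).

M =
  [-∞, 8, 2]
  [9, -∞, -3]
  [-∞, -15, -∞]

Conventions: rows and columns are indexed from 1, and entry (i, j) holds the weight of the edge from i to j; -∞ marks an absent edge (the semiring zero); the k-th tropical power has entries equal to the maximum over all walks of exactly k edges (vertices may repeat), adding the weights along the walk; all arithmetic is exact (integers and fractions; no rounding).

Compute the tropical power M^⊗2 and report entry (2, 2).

M^⊗2:
  [17, -13, 5]
  [-∞, 17, 11]
  [-6, -∞, -18]
Key observation: the optimum is the walk 2->1->2, with weight 9 + 8 = 17.
Optimal value attained by: walk 2->1->2.
Answer: (M^⊗2)[2][2] = 17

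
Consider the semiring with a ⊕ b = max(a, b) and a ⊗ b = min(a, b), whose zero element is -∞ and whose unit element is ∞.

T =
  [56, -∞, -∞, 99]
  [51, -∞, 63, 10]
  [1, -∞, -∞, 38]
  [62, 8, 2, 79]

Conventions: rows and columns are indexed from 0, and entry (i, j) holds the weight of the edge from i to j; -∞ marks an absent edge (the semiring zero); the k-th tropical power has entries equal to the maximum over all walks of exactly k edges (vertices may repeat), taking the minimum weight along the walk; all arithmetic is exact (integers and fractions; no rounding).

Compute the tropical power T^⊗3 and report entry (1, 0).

T^⊗2:
  [62, 8, 2, 79]
  [51, 8, 2, 51]
  [38, 8, 2, 38]
  [62, 8, 8, 79]
T^⊗3:
  [62, 8, 8, 79]
  [51, 8, 8, 51]
  [38, 8, 8, 38]
  [62, 8, 8, 79]
Key observation: the optimum is the walk 1->0->3->0, with weight 51 min 99 min 62 = 51.
Optimal value attained by: walk 1->0->3->0.
Answer: (T^⊗3)[1][0] = 51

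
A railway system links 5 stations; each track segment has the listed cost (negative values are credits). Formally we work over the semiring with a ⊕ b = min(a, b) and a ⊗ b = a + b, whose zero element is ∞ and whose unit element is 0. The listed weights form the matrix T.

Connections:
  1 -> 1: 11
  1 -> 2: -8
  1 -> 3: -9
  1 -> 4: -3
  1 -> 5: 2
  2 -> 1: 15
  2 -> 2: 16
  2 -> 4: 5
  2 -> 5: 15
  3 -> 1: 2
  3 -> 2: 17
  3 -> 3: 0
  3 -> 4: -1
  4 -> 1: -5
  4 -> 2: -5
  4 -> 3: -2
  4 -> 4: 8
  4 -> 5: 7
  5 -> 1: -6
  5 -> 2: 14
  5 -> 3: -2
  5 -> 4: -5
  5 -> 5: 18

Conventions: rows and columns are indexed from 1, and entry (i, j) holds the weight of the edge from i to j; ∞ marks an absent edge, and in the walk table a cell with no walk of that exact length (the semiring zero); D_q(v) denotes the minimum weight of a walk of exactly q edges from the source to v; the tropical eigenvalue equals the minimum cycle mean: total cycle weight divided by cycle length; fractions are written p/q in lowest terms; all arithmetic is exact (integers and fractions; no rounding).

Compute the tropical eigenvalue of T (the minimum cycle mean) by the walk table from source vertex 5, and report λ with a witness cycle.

q=0: [∞, ∞, ∞, ∞, 0]
q=1: [-6, 14, -2, -5, 18]
q=2: [-10, -14, -15, -9, -4]
q=3: [-14, -18, -19, -16, -8]
q=4: [-21, -22, -23, -20, -12]
q=5: [-25, -29, -30, -24, -19]
Optimal cycle mean attained by: cycle 1->3->4->1, total (-9) + (-1) + (-5), length 3.
Answer: λ = -5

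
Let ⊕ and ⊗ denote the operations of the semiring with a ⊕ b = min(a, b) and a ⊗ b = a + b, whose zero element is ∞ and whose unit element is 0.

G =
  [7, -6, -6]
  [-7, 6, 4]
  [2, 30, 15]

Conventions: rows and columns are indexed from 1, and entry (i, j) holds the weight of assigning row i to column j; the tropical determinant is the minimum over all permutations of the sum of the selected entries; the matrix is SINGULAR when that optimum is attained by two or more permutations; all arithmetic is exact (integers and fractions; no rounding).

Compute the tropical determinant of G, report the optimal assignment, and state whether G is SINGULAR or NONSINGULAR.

σ = (1, 2, 3): 7 + 6 + 15 = 28
σ = (1, 3, 2): 7 + 4 + 30 = 41
σ = (2, 1, 3): (-6) + (-7) + 15 = 2
σ = (2, 3, 1): (-6) + 4 + 2 = 0
σ = (3, 1, 2): (-6) + (-7) + 30 = 17
σ = (3, 2, 1): (-6) + 6 + 2 = 2
Optimal value attained by: σ = (2, 3, 1).
Answer: det⊕(G) = 0; verdict: NONSINGULAR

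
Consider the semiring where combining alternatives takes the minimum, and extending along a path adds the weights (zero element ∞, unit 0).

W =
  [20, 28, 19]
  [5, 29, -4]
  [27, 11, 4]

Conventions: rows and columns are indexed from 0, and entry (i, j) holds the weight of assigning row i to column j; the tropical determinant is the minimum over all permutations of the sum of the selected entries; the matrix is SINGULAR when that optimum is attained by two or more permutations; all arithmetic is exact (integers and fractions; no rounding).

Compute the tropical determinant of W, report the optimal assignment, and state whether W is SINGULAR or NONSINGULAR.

σ = (0, 1, 2): 20 + 29 + 4 = 53
σ = (0, 2, 1): 20 + (-4) + 11 = 27
σ = (1, 0, 2): 28 + 5 + 4 = 37
σ = (1, 2, 0): 28 + (-4) + 27 = 51
σ = (2, 0, 1): 19 + 5 + 11 = 35
σ = (2, 1, 0): 19 + 29 + 27 = 75
Optimal value attained by: σ = (0, 2, 1).
Answer: det⊕(W) = 27; verdict: NONSINGULAR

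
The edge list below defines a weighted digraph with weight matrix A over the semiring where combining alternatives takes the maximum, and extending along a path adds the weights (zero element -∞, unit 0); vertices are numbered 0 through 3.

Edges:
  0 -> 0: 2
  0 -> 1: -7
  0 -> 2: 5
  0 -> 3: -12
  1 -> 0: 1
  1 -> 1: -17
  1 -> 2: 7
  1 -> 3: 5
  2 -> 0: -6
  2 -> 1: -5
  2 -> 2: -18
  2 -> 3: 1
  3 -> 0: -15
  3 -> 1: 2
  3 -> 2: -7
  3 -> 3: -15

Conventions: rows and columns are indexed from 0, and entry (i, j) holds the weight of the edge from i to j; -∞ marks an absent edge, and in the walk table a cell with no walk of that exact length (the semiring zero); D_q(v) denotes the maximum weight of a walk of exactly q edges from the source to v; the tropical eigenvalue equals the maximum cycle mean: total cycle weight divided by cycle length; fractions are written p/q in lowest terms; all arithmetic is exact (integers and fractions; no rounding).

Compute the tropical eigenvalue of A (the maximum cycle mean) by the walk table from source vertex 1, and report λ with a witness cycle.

q=0: [-∞, 0, -∞, -∞]
q=1: [1, -17, 7, 5]
q=2: [3, 7, 6, 8]
q=3: [8, 10, 14, 12]
q=4: [11, 14, 17, 15]
Optimal cycle mean attained by: cycle 1->3->1, total 5 + 2, length 2.
Answer: λ = 7/2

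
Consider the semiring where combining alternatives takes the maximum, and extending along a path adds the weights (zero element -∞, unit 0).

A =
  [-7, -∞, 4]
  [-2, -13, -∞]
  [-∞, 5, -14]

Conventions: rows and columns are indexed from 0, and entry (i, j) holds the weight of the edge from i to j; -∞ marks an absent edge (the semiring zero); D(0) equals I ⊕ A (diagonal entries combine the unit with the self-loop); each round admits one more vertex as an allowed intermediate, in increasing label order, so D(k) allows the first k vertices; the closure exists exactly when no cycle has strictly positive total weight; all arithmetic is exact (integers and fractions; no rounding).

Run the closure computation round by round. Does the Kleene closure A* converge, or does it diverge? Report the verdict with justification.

D(0):
  [0, -∞, 4]
  [-2, 0, -∞]
  [-∞, 5, 0]
D(1):
  [0, -∞, 4]
  [-2, 0, 2]
  [-∞, 5, 0]
Detection: at round 2, diagonal entry (2, 2) turns strictly positive.
Key observation: the cycle 2->1->0->2 has total weight 5 + (-2) + 4, which is strictly positive.
Answer: DIVERGES — positive cycle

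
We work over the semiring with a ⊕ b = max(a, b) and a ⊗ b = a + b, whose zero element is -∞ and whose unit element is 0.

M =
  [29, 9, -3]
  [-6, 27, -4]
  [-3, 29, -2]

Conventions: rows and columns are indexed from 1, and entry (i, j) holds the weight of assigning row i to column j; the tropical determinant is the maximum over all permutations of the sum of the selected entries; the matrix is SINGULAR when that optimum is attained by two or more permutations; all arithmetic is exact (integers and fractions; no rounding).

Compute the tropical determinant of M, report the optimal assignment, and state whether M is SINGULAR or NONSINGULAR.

σ = (1, 2, 3): 29 + 27 + (-2) = 54
σ = (1, 3, 2): 29 + (-4) + 29 = 54
σ = (2, 1, 3): 9 + (-6) + (-2) = 1
σ = (2, 3, 1): 9 + (-4) + (-3) = 2
σ = (3, 1, 2): (-3) + (-6) + 29 = 20
σ = (3, 2, 1): (-3) + 27 + (-3) = 21
Optimal value attained by: σ = (1, 2, 3).
Answer: det⊕(M) = 54; verdict: SINGULAR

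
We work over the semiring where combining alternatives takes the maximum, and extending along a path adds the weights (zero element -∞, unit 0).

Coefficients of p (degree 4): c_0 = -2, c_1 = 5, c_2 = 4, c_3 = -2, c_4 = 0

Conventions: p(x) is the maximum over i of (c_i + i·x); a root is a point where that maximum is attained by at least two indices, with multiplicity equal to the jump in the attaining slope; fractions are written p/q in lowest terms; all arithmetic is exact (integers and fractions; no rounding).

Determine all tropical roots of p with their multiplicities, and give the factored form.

hull edge (i=0, c=-2) to (i=1, c=5): slope 7, span 1
hull edge (i=1, c=5) to (i=2, c=4): slope -1, span 1
hull edge (i=2, c=4) to (i=4, c=0): slope -2, span 2
Factored form: p(x) = 0 ⊗ (x ⊕ (-7)) ⊗ (x ⊕ 1) ⊗ (x ⊕ 2) ⊗ (x ⊕ 2)
Answer: roots = -7 (mult 1), 1 (mult 1), 2 (mult 2)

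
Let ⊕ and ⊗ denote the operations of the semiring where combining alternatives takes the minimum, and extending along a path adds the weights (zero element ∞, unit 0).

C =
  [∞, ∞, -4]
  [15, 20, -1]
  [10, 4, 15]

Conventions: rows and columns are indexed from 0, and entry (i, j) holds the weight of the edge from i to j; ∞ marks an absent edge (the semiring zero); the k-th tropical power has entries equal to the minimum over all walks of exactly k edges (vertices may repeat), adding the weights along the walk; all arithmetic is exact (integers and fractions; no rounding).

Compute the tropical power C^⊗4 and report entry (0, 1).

C^⊗2:
  [6, 0, 11]
  [9, 3, 11]
  [19, 19, 3]
C^⊗3:
  [15, 15, -1]
  [18, 15, 2]
  [13, 7, 15]
C^⊗4:
  [9, 3, 11]
  [12, 6, 14]
  [22, 19, 6]
Key observation: the optimum is the walk 0->2->1->2->1, with weight (-4) + 4 + (-1) + 4 = 3.
Optimal value attained by: walk 0->2->1->2->1.
Answer: (C^⊗4)[0][1] = 3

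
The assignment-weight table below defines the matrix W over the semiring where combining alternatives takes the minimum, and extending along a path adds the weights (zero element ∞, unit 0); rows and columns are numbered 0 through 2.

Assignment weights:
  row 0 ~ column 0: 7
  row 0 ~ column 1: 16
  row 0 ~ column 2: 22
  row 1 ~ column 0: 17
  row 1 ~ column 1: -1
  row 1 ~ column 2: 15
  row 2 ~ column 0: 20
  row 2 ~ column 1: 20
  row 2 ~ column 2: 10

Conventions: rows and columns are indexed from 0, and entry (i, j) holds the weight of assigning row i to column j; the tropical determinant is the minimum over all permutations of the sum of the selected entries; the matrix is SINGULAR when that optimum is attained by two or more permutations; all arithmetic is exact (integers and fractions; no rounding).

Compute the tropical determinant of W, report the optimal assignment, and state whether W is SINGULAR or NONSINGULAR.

σ = (0, 1, 2): 7 + (-1) + 10 = 16
σ = (0, 2, 1): 7 + 15 + 20 = 42
σ = (1, 0, 2): 16 + 17 + 10 = 43
σ = (1, 2, 0): 16 + 15 + 20 = 51
σ = (2, 0, 1): 22 + 17 + 20 = 59
σ = (2, 1, 0): 22 + (-1) + 20 = 41
Optimal value attained by: σ = (0, 1, 2).
Answer: det⊕(W) = 16; verdict: NONSINGULAR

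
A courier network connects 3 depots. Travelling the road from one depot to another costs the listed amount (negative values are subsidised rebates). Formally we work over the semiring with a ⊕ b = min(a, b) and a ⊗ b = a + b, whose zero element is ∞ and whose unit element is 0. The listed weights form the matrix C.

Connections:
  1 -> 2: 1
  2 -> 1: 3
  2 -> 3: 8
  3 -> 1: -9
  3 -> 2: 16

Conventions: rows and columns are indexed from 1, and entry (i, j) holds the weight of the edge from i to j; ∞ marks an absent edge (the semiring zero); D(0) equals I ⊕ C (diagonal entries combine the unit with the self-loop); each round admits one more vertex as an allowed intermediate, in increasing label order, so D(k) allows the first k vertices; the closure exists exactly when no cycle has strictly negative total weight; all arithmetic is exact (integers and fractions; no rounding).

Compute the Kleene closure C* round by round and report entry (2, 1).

D(0):
  [0, 1, ∞]
  [3, 0, 8]
  [-9, 16, 0]
D(1):
  [0, 1, ∞]
  [3, 0, 8]
  [-9, -8, 0]
D(2):
  [0, 1, 9]
  [3, 0, 8]
  [-9, -8, 0]
D(3):
  [0, 1, 9]
  [-1, 0, 8]
  [-9, -8, 0]
Answer: C*[2][1] = -1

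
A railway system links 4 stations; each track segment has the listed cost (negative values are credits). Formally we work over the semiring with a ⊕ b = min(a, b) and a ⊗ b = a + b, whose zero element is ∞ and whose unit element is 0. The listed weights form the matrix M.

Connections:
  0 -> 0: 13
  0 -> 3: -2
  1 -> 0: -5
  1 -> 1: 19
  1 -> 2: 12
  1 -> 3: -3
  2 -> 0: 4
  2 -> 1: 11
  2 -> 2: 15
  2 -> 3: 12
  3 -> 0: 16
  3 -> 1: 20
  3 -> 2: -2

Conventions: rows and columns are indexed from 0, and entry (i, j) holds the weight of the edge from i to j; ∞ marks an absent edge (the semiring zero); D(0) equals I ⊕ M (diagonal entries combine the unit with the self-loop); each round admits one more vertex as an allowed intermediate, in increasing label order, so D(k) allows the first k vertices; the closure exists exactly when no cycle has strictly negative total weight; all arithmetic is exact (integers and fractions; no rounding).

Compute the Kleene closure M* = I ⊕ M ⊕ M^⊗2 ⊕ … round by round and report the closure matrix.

D(0):
  [0, ∞, ∞, -2]
  [-5, 0, 12, -3]
  [4, 11, 0, 12]
  [16, 20, -2, 0]
D(1):
  [0, ∞, ∞, -2]
  [-5, 0, 12, -7]
  [4, 11, 0, 2]
  [16, 20, -2, 0]
D(2):
  [0, ∞, ∞, -2]
  [-5, 0, 12, -7]
  [4, 11, 0, 2]
  [15, 20, -2, 0]
D(3):
  [0, ∞, ∞, -2]
  [-5, 0, 12, -7]
  [4, 11, 0, 2]
  [2, 9, -2, 0]
D(4):
  [0, 7, -4, -2]
  [-5, 0, -9, -7]
  [4, 11, 0, 2]
  [2, 9, -2, 0]
Answer: M* = [[0, 7, -4, -2], [-5, 0, -9, -7], [4, 11, 0, 2], [2, 9, -2, 0]]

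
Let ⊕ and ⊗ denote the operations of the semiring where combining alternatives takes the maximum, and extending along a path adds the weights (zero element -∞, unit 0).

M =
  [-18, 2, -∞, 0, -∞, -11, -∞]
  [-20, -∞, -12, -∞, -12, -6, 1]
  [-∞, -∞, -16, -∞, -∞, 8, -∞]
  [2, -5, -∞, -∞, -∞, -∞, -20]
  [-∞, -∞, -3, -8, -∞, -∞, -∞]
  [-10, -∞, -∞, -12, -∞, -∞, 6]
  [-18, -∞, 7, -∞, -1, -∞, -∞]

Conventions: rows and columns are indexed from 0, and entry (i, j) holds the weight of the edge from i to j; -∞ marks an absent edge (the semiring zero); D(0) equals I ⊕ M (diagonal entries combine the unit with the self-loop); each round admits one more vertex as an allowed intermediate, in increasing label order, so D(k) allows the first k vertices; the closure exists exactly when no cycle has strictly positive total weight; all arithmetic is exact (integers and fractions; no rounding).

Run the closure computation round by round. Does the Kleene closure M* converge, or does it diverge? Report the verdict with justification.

D(0):
  [0, 2, -∞, 0, -∞, -11, -∞]
  [-20, 0, -12, -∞, -12, -6, 1]
  [-∞, -∞, 0, -∞, -∞, 8, -∞]
  [2, -5, -∞, 0, -∞, -∞, -20]
  [-∞, -∞, -3, -8, 0, -∞, -∞]
  [-10, -∞, -∞, -12, -∞, 0, 6]
  [-18, -∞, 7, -∞, -1, -∞, 0]
Detection: at round 1, diagonal entry (3, 3) turns strictly positive.
Key observation: the cycle 3->0->3 has total weight 2 + 0, which is strictly positive.
Answer: DIVERGES — positive cycle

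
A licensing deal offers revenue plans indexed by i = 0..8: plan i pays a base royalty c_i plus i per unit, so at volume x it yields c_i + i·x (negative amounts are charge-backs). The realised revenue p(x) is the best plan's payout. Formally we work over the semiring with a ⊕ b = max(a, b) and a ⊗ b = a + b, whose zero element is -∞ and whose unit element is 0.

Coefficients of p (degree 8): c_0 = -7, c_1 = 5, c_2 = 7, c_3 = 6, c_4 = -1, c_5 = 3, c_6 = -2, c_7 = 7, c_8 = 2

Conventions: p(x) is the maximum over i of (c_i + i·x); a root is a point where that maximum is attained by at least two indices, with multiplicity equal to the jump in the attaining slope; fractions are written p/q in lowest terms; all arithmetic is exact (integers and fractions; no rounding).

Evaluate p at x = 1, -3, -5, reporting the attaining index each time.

p(1) = max(-7+0·1=-7, 5+1·1=6, 7+2·1=9, 6+3·1=9, -1+4·1=3, 3+5·1=8, -2+6·1=4, 7+7·1=14, 2+8·1=10) = 14 (attained by i=7)
p(-3) = max(-7+0·(-3)=-7, 5+1·(-3)=2, 7+2·(-3)=1, 6+3·(-3)=-3, -1+4·(-3)=-13, 3+5·(-3)=-12, -2+6·(-3)=-20, 7+7·(-3)=-14, 2+8·(-3)=-22) = 2 (attained by i=1)
p(-5) = max(-7+0·(-5)=-7, 5+1·(-5)=0, 7+2·(-5)=-3, 6+3·(-5)=-9, -1+4·(-5)=-21, 3+5·(-5)=-22, -2+6·(-5)=-32, 7+7·(-5)=-28, 2+8·(-5)=-38) = 0 (attained by i=1)
Answer: p(1) = 14; p(-3) = 2; p(-5) = 0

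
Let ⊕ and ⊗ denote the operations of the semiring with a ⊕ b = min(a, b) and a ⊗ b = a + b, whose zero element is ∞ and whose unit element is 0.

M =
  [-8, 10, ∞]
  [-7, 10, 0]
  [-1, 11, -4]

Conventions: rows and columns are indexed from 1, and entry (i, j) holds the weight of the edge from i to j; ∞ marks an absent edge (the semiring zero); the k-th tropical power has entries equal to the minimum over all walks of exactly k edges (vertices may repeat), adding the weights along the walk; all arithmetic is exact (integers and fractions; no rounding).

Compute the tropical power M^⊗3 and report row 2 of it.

M^⊗2:
  [-16, 2, 10]
  [-15, 3, -4]
  [-9, 7, -8]
M^⊗3:
  [-24, -6, 2]
  [-23, -5, -8]
  [-17, 1, -12]
Answer: row 2 of M^⊗3 = [-23, -5, -8]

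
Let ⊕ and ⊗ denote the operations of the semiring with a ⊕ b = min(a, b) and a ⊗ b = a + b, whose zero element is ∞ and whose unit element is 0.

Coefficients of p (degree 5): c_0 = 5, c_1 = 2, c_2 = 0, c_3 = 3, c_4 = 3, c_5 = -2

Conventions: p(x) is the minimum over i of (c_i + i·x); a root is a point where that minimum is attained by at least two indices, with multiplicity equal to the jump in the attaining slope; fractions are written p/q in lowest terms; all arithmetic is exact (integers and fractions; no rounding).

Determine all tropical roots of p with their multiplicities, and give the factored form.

hull edge (i=0, c=5) to (i=1, c=2): slope -3, span 1
hull edge (i=1, c=2) to (i=2, c=0): slope -2, span 1
hull edge (i=2, c=0) to (i=5, c=-2): slope -2/3, span 3
Factored form: p(x) = -2 ⊗ (x ⊕ 2/3) ⊗ (x ⊕ 2/3) ⊗ (x ⊕ 2/3) ⊗ (x ⊕ 2) ⊗ (x ⊕ 3)
Answer: roots = 2/3 (mult 3), 2 (mult 1), 3 (mult 1)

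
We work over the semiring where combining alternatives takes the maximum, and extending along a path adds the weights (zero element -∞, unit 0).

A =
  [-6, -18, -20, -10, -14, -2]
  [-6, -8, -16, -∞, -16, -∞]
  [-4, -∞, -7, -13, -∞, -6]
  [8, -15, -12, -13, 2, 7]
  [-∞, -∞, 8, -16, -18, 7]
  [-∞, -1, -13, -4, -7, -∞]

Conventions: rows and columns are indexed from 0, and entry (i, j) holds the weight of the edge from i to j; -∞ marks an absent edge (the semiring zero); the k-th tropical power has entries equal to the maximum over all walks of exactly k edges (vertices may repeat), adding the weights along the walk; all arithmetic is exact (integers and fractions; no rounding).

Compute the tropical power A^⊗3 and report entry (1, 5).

A^⊗2:
  [-2, -3, -6, -6, -8, -3]
  [-12, -16, -8, -16, -20, -8]
  [-5, -7, -14, -10, -11, -6]
  [2, 6, 10, 3, 0, 9]
  [4, 6, 1, 3, 0, 2]
  [4, -9, 1, -17, -2, 3]
A^⊗3:
  [2, -4, 0, -7, -4, 1]
  [-8, -9, -12, -12, -14, -9]
  [-2, -7, -3, -10, -8, -3]
  [11, 8, 8, 5, 5, 10]
  [11, 1, 8, -2, 5, 10]
  [-2, 2, 6, -1, -4, 5]
Key observation: the optimum is the walk 1->0->3->5, with weight (-6) + (-10) + 7 = -9.
Optimal value attained by: walk 1->0->3->5.
Answer: (A^⊗3)[1][5] = -9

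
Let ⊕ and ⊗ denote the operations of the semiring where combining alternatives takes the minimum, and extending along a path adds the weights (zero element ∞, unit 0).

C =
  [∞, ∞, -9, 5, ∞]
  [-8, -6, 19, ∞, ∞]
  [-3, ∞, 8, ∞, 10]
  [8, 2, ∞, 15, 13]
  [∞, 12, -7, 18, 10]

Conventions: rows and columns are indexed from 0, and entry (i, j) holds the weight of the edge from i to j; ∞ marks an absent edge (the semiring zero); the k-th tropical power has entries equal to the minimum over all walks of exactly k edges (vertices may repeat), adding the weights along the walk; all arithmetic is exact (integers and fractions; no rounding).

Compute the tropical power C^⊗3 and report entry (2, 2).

C^⊗2:
  [-12, 7, -1, 20, 1]
  [-14, -12, -17, -3, 29]
  [5, 22, -12, 2, 18]
  [-6, -4, -1, 13, 23]
  [-10, 6, 1, 28, 3]
C^⊗3:
  [-4, 1, -21, -7, 9]
  [-20, -18, -23, -9, -7]
  [-15, 4, -4, 10, -2]
  [-12, -10, -15, -1, 9]
  [-2, 0, -19, -5, 11]
Key observation: the optimum is the walk 2->0->2->2, with weight (-3) + (-9) + 8 = -4.
Optimal value attained by: walk 2->0->2->2.
Answer: (C^⊗3)[2][2] = -4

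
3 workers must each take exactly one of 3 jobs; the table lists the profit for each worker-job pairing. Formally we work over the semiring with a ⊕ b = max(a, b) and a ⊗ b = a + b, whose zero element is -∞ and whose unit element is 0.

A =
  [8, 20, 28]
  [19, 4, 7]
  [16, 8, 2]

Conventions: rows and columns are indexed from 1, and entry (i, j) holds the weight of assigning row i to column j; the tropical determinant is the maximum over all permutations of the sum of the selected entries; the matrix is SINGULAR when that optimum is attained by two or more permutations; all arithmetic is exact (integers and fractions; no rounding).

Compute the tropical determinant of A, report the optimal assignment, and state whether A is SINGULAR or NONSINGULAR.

σ = (1, 2, 3): 8 + 4 + 2 = 14
σ = (1, 3, 2): 8 + 7 + 8 = 23
σ = (2, 1, 3): 20 + 19 + 2 = 41
σ = (2, 3, 1): 20 + 7 + 16 = 43
σ = (3, 1, 2): 28 + 19 + 8 = 55
σ = (3, 2, 1): 28 + 4 + 16 = 48
Optimal value attained by: σ = (3, 1, 2).
Answer: det⊕(A) = 55; verdict: NONSINGULAR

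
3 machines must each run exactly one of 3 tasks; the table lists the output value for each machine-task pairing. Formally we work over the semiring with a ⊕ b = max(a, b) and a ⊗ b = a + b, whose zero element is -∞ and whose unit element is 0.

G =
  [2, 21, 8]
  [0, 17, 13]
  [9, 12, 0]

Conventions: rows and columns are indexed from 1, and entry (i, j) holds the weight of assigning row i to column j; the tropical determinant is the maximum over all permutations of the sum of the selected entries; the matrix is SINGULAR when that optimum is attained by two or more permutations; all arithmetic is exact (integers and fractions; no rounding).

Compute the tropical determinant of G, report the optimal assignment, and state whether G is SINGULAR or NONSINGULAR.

σ = (1, 2, 3): 2 + 17 + 0 = 19
σ = (1, 3, 2): 2 + 13 + 12 = 27
σ = (2, 1, 3): 21 + 0 + 0 = 21
σ = (2, 3, 1): 21 + 13 + 9 = 43
σ = (3, 1, 2): 8 + 0 + 12 = 20
σ = (3, 2, 1): 8 + 17 + 9 = 34
Optimal value attained by: σ = (2, 3, 1).
Answer: det⊕(G) = 43; verdict: NONSINGULAR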